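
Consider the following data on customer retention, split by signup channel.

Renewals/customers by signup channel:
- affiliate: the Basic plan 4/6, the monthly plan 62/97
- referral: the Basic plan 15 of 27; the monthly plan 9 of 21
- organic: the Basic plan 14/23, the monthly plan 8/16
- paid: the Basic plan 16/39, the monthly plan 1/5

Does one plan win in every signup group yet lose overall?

Yes

Affiliate: the Basic plan 4/6 = 66.7%, the monthly plan 62/97 = 63.9% → the Basic plan
Referral: the Basic plan 15/27 = 55.6%, the monthly plan 9/21 = 42.9% → the Basic plan
Organic: the Basic plan 14/23 = 60.9%, the monthly plan 8/16 = 50.0% → the Basic plan
Paid: the Basic plan 16/39 = 41.0%, the monthly plan 1/5 = 20.0% → the Basic plan
Overall: the Basic plan 49/95 = 51.6%, the monthly plan 80/139 = 57.6% → the monthly plan
The Basic plan wins each signup group but the monthly plan wins overall — the comparison reverses. The Basic plan's customers skew toward paid, which has a lower base rate.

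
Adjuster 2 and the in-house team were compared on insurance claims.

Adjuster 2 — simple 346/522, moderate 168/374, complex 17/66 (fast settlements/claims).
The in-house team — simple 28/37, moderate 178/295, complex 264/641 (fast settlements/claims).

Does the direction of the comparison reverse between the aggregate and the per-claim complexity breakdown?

Yes

Simple: Adjuster 2 346/522 = 66.3%, the in-house team 28/37 = 75.7% → the in-house team
Moderate: Adjuster 2 168/374 = 44.9%, the in-house team 178/295 = 60.3% → the in-house team
Complex: Adjuster 2 17/66 = 25.8%, the in-house team 264/641 = 41.2% → the in-house team
Overall: Adjuster 2 531/962 = 55.2%, the in-house team 470/973 = 48.3% → Adjuster 2
The in-house team wins each claim group but Adjuster 2 wins overall — the comparison reverses. The in-house team's claims skew toward complex, which has a lower base rate.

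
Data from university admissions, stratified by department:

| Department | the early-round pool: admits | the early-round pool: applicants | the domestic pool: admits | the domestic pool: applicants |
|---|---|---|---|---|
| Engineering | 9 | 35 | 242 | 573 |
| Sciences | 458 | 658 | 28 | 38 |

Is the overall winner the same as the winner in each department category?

Engineering: the early-round pool 9/35 = 25.7%, the domestic pool 242/573 = 42.2% → the domestic pool
Sciences: the early-round pool 458/658 = 69.6%, the domestic pool 28/38 = 73.7% → the domestic pool
Overall: the early-round pool 467/693 = 67.4%, the domestic pool 270/611 = 44.2% → the early-round pool
The domestic pool wins each department group but the early-round pool wins overall — the comparison reverses. The domestic pool's applicants skew toward Engineering, which has a lower base rate.

No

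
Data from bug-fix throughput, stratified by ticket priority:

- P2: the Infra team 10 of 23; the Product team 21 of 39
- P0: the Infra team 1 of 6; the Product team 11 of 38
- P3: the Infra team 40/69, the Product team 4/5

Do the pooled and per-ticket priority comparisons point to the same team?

P2: the Infra team 10/23 = 43.5%, the Product team 21/39 = 53.8% → the Product team
P0: the Infra team 1/6 = 16.7%, the Product team 11/38 = 28.9% → the Product team
P3: the Infra team 40/69 = 58.0%, the Product team 4/5 = 80.0% → the Product team
Overall: the Infra team 51/98 = 52.0%, the Product team 36/82 = 43.9% → the Infra team
The Product team wins each ticket group but the Infra team wins overall — the comparison reverses. The Product team's tickets skew toward P0, which has a lower base rate.

No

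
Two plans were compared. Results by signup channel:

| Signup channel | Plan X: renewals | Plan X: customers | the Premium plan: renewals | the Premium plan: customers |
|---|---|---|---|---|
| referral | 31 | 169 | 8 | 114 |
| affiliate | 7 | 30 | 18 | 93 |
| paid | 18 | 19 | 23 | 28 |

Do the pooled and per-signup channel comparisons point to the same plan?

Referral: Plan X 31/169 = 18.3%, the Premium plan 8/114 = 7.0% → Plan X
Affiliate: Plan X 7/30 = 23.3%, the Premium plan 18/93 = 19.4% → Plan X
Paid: Plan X 18/19 = 94.7%, the Premium plan 23/28 = 82.1% → Plan X
Overall: Plan X 56/218 = 25.7%, the Premium plan 49/235 = 20.9% → Plan X
Plan X wins overall and in every signup group — no reversal.

Yes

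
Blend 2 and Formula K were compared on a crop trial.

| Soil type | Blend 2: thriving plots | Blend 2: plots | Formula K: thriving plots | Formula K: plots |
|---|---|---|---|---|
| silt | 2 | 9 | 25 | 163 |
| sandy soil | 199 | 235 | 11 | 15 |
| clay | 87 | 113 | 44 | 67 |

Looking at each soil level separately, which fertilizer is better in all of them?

Silt: Blend 2 2/9 = 22.2%, Formula K 25/163 = 15.3% → Blend 2
Sandy soil: Blend 2 199/235 = 84.7%, Formula K 11/15 = 73.3% → Blend 2
Clay: Blend 2 87/113 = 77.0%, Formula K 44/67 = 65.7% → Blend 2
Blend 2 has the higher rate in all 3 groups.

Blend 2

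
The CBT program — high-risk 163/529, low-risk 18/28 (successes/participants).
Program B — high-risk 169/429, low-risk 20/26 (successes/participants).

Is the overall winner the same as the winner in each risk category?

High-risk: the CBT program 163/529 = 30.8%, Program B 169/429 = 39.4% → Program B
Low-risk: the CBT program 18/28 = 64.3%, Program B 20/26 = 76.9% → Program B
Overall: the CBT program 181/557 = 32.5%, Program B 189/455 = 41.5% → Program B
Program B wins overall and in every risk group — no reversal.

Yes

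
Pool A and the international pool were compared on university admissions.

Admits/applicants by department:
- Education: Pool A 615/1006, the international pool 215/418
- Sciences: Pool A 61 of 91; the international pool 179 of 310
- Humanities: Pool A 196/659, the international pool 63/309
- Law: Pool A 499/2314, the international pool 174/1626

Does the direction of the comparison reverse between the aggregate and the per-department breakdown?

No

Education: Pool A 615/1006 = 61.1%, the international pool 215/418 = 51.4% → Pool A
Sciences: Pool A 61/91 = 67.0%, the international pool 179/310 = 57.7% → Pool A
Humanities: Pool A 196/659 = 29.7%, the international pool 63/309 = 20.4% → Pool A
Law: Pool A 499/2314 = 21.6%, the international pool 174/1626 = 10.7% → Pool A
Overall: Pool A 1371/4070 = 33.7%, the international pool 631/2663 = 23.7% → Pool A
Pool A wins overall and in every department group — no reversal.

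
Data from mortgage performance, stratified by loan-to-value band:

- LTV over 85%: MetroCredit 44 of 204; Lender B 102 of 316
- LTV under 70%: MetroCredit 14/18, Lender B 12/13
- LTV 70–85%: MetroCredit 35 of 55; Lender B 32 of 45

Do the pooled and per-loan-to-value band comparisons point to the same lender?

Yes

LTV over 85%: MetroCredit 44/204 = 21.6%, Lender B 102/316 = 32.3% → Lender B
LTV under 70%: MetroCredit 14/18 = 77.8%, Lender B 12/13 = 92.3% → Lender B
LTV 70–85%: MetroCredit 35/55 = 63.6%, Lender B 32/45 = 71.1% → Lender B
Overall: MetroCredit 93/277 = 33.6%, Lender B 146/374 = 39.0% → Lender B
Lender B wins overall and in every loan-to-value group — no reversal.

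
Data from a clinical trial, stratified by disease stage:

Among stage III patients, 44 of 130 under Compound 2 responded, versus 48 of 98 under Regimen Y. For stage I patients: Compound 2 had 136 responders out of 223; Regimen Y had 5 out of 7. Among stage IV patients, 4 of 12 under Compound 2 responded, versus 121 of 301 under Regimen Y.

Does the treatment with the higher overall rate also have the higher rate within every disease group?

Stage III: Compound 2 44/130 = 33.8%, Regimen Y 48/98 = 49.0% → Regimen Y
Stage I: Compound 2 136/223 = 61.0%, Regimen Y 5/7 = 71.4% → Regimen Y
Stage IV: Compound 2 4/12 = 33.3%, Regimen Y 121/301 = 40.2% → Regimen Y
Overall: Compound 2 184/365 = 50.4%, Regimen Y 174/406 = 42.9% → Compound 2
Regimen Y wins each disease group but Compound 2 wins overall — the comparison reverses. Regimen Y's patients skew toward stage IV, which has a lower base rate.

No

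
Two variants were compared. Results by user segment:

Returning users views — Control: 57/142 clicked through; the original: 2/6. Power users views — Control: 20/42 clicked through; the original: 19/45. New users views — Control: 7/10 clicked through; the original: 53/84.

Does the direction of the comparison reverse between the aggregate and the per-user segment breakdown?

Returning users: Control 57/142 = 40.1%, the original 2/6 = 33.3% → Control
Power users: Control 20/42 = 47.6%, the original 19/45 = 42.2% → Control
New users: Control 7/10 = 70.0%, the original 53/84 = 63.1% → Control
Overall: Control 84/194 = 43.3%, the original 74/135 = 54.8% → the original
Control wins each user group but the original wins overall — the comparison reverses. Control's views skew toward returning users, which has a lower base rate.

Yes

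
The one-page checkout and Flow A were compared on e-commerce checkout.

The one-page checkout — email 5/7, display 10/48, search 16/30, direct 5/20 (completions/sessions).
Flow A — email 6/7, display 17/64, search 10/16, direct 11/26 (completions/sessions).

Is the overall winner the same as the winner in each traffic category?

Email: the one-page checkout 5/7 = 71.4%, Flow A 6/7 = 85.7% → Flow A
Display: the one-page checkout 10/48 = 20.8%, Flow A 17/64 = 26.6% → Flow A
Search: the one-page checkout 16/30 = 53.3%, Flow A 10/16 = 62.5% → Flow A
Direct: the one-page checkout 5/20 = 25.0%, Flow A 11/26 = 42.3% → Flow A
Overall: the one-page checkout 36/105 = 34.3%, Flow A 44/113 = 38.9% → Flow A
Flow A wins overall and in every traffic group — no reversal.

Yes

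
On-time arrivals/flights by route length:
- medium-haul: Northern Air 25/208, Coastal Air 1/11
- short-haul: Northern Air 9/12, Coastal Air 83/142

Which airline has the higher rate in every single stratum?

Medium-haul: Northern Air 25/208 = 12.0%, Coastal Air 1/11 = 9.1% → Northern Air
Short-haul: Northern Air 9/12 = 75.0%, Coastal Air 83/142 = 58.5% → Northern Air
Northern Air has the higher rate in both groups.

Northern Air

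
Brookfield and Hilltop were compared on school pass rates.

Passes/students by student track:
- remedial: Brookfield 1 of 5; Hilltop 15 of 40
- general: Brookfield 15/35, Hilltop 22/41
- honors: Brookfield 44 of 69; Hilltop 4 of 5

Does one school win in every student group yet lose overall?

Yes

Remedial: Brookfield 1/5 = 20.0%, Hilltop 15/40 = 37.5% → Hilltop
General: Brookfield 15/35 = 42.9%, Hilltop 22/41 = 53.7% → Hilltop
Honors: Brookfield 44/69 = 63.8%, Hilltop 4/5 = 80.0% → Hilltop
Overall: Brookfield 60/109 = 55.0%, Hilltop 41/86 = 47.7% → Brookfield
Hilltop wins each student group but Brookfield wins overall — the comparison reverses. Hilltop's students skew toward remedial, which has a lower base rate.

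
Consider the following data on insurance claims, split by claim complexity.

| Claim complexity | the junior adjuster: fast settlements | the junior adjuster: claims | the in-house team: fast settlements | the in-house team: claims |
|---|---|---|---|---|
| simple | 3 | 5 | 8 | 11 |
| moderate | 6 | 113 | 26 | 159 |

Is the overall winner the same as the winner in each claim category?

Simple: the junior adjuster 3/5 = 60.0%, the in-house team 8/11 = 72.7% → the in-house team
Moderate: the junior adjuster 6/113 = 5.3%, the in-house team 26/159 = 16.4% → the in-house team
Overall: the junior adjuster 9/118 = 7.6%, the in-house team 34/170 = 20.0% → the in-house team
The in-house team wins overall and in every claim group — no reversal.

Yes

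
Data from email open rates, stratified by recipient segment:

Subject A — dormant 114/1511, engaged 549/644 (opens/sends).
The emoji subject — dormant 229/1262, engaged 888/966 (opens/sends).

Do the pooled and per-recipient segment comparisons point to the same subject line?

Yes

Dormant: Subject A 114/1511 = 7.5%, the emoji subject 229/1262 = 18.1% → the emoji subject
Engaged: Subject A 549/644 = 85.2%, the emoji subject 888/966 = 91.9% → the emoji subject
Overall: Subject A 663/2155 = 30.8%, the emoji subject 1117/2228 = 50.1% → the emoji subject
The emoji subject wins overall and in every recipient group — no reversal.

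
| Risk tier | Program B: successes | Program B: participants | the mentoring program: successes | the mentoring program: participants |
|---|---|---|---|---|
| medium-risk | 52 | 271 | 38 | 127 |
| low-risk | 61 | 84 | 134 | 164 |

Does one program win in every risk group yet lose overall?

No

Medium-risk: Program B 52/271 = 19.2%, the mentoring program 38/127 = 29.9% → the mentoring program
Low-risk: Program B 61/84 = 72.6%, the mentoring program 134/164 = 81.7% → the mentoring program
Overall: Program B 113/355 = 31.8%, the mentoring program 172/291 = 59.1% → the mentoring program
The mentoring program wins overall and in every risk group — no reversal.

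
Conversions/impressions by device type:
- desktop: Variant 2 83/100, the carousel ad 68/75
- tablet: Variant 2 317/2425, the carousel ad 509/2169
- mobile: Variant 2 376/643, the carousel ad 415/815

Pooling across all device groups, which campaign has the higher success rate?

Desktop: Variant 2 83/100 = 83.0%, the carousel ad 68/75 = 90.7% → the carousel ad
Tablet: Variant 2 317/2425 = 13.1%, the carousel ad 509/2169 = 23.5% → the carousel ad
Mobile: Variant 2 376/643 = 58.5%, the carousel ad 415/815 = 50.9% → Variant 2
Overall: Variant 2 776/3168 = 24.5%, the carousel ad 992/3059 = 32.4% → the carousel ad
(Neither sweeps every device group, but the carousel ad has the higher pooled rate.)

the carousel ad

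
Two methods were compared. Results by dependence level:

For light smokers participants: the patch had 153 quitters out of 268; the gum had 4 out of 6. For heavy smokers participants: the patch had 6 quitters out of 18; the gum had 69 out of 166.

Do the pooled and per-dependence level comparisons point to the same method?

No

Light smokers: the patch 153/268 = 57.1%, the gum 4/6 = 66.7% → the gum
Heavy smokers: the patch 6/18 = 33.3%, the gum 69/166 = 41.6% → the gum
Overall: the patch 159/286 = 55.6%, the gum 73/172 = 42.4% → the patch
The gum wins each dependence group but the patch wins overall — the comparison reverses. The gum's participants skew toward heavy smokers, which has a lower base rate.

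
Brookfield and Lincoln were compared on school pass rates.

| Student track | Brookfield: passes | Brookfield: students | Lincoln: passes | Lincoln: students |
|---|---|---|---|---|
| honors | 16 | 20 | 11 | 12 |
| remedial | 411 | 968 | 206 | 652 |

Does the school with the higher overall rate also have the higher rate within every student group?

No

Honors: Brookfield 16/20 = 80.0%, Lincoln 11/12 = 91.7% → Lincoln
Remedial: Brookfield 411/968 = 42.5%, Lincoln 206/652 = 31.6% → Brookfield
Overall: Brookfield 427/988 = 43.2%, Lincoln 217/664 = 32.7% → Brookfield
Neither sweeps: Brookfield wins 1 of 2 groups, Lincoln wins 1. Brookfield wins overall but not every group — no Simpson reversal.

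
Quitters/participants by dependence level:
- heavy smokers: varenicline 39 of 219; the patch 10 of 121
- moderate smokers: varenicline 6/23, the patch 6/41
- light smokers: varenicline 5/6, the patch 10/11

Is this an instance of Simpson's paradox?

No

Heavy smokers: varenicline 39/219 = 17.8%, the patch 10/121 = 8.3% → varenicline
Moderate smokers: varenicline 6/23 = 26.1%, the patch 6/41 = 14.6% → varenicline
Light smokers: varenicline 5/6 = 83.3%, the patch 10/11 = 90.9% → the patch
Overall: varenicline 50/248 = 20.2%, the patch 26/173 = 15.0% → varenicline
Neither sweeps: varenicline wins 2 of 3 groups, the patch wins 1. Varenicline wins overall but not every group — no Simpson reversal.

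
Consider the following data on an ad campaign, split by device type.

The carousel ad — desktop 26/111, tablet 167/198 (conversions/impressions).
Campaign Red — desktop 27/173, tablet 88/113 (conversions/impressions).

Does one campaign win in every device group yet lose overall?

No

Desktop: the carousel ad 26/111 = 23.4%, Campaign Red 27/173 = 15.6% → the carousel ad
Tablet: the carousel ad 167/198 = 84.3%, Campaign Red 88/113 = 77.9% → the carousel ad
Overall: the carousel ad 193/309 = 62.5%, Campaign Red 115/286 = 40.2% → the carousel ad
The carousel ad wins overall and in every device group — no reversal.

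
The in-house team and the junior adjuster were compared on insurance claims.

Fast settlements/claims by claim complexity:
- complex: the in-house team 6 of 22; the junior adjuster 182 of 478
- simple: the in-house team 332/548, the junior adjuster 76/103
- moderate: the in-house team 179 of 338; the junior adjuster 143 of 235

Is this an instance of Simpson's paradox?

Yes

Complex: the in-house team 6/22 = 27.3%, the junior adjuster 182/478 = 38.1% → the junior adjuster
Simple: the in-house team 332/548 = 60.6%, the junior adjuster 76/103 = 73.8% → the junior adjuster
Moderate: the in-house team 179/338 = 53.0%, the junior adjuster 143/235 = 60.9% → the junior adjuster
Overall: the in-house team 517/908 = 56.9%, the junior adjuster 401/816 = 49.1% → the in-house team
The junior adjuster wins each claim group but the in-house team wins overall — the comparison reverses. The junior adjuster's claims skew toward complex, which has a lower base rate.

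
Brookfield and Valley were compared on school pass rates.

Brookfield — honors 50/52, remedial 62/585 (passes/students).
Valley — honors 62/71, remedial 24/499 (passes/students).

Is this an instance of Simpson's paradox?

No

Honors: Brookfield 50/52 = 96.2%, Valley 62/71 = 87.3% → Brookfield
Remedial: Brookfield 62/585 = 10.6%, Valley 24/499 = 4.8% → Brookfield
Overall: Brookfield 112/637 = 17.6%, Valley 86/570 = 15.1% → Brookfield
Brookfield wins overall and in every student group — no reversal.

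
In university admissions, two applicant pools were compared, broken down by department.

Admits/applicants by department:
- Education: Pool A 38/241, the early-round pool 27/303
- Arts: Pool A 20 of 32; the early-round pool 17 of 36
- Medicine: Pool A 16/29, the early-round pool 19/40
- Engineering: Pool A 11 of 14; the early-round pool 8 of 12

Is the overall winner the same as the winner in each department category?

Yes

Education: Pool A 38/241 = 15.8%, the early-round pool 27/303 = 8.9% → Pool A
Arts: Pool A 20/32 = 62.5%, the early-round pool 17/36 = 47.2% → Pool A
Medicine: Pool A 16/29 = 55.2%, the early-round pool 19/40 = 47.5% → Pool A
Engineering: Pool A 11/14 = 78.6%, the early-round pool 8/12 = 66.7% → Pool A
Overall: Pool A 85/316 = 26.9%, the early-round pool 71/391 = 18.2% → Pool A
Pool A wins overall and in every department group — no reversal.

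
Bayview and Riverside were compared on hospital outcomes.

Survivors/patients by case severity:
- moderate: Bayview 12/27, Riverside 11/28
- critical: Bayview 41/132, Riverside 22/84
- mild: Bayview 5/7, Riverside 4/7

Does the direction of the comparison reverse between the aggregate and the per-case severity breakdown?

No

Moderate: Bayview 12/27 = 44.4%, Riverside 11/28 = 39.3% → Bayview
Critical: Bayview 41/132 = 31.1%, Riverside 22/84 = 26.2% → Bayview
Mild: Bayview 5/7 = 71.4%, Riverside 4/7 = 57.1% → Bayview
Overall: Bayview 58/166 = 34.9%, Riverside 37/119 = 31.1% → Bayview
Bayview wins overall and in every case group — no reversal.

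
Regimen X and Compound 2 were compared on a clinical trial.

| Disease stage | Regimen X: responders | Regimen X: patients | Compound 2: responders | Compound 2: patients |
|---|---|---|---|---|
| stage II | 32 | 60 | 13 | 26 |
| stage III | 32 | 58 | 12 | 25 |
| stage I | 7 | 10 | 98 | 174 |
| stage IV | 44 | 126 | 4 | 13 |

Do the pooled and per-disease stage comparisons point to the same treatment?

No

Stage II: Regimen X 32/60 = 53.3%, Compound 2 13/26 = 50.0% → Regimen X
Stage III: Regimen X 32/58 = 55.2%, Compound 2 12/25 = 48.0% → Regimen X
Stage I: Regimen X 7/10 = 70.0%, Compound 2 98/174 = 56.3% → Regimen X
Stage IV: Regimen X 44/126 = 34.9%, Compound 2 4/13 = 30.8% → Regimen X
Overall: Regimen X 115/254 = 45.3%, Compound 2 127/238 = 53.4% → Compound 2
Regimen X wins each disease group but Compound 2 wins overall — the comparison reverses. Regimen X's patients skew toward stage IV, which has a lower base rate.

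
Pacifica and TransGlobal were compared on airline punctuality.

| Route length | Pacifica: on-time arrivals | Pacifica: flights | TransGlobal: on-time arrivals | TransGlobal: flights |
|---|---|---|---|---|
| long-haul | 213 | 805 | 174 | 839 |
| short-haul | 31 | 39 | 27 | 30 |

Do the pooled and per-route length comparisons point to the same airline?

Long-haul: Pacifica 213/805 = 26.5%, TransGlobal 174/839 = 20.7% → Pacifica
Short-haul: Pacifica 31/39 = 79.5%, TransGlobal 27/30 = 90.0% → TransGlobal
Overall: Pacifica 244/844 = 28.9%, TransGlobal 201/869 = 23.1% → Pacifica
Neither sweeps: Pacifica wins 1 of 2 groups, TransGlobal wins 1. Pacifica wins overall but not every group — no Simpson reversal.

No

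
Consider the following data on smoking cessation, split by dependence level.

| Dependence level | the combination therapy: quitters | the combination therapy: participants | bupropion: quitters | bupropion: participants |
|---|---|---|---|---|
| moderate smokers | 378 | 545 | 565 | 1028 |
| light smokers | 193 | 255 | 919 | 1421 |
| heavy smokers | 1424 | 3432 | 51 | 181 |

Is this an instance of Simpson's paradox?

Moderate smokers: the combination therapy 378/545 = 69.4%, bupropion 565/1028 = 55.0% → the combination therapy
Light smokers: the combination therapy 193/255 = 75.7%, bupropion 919/1421 = 64.7% → the combination therapy
Heavy smokers: the combination therapy 1424/3432 = 41.5%, bupropion 51/181 = 28.2% → the combination therapy
Overall: the combination therapy 1995/4232 = 47.1%, bupropion 1535/2630 = 58.4% → bupropion
The combination therapy wins each dependence group but bupropion wins overall — the comparison reverses. The combination therapy's participants skew toward heavy smokers, which has a lower base rate.

Yes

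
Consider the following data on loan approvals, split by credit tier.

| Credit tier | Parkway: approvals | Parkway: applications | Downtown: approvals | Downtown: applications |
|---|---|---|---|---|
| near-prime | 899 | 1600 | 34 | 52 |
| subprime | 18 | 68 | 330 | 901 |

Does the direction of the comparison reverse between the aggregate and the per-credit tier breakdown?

Yes

Near-prime: Parkway 899/1600 = 56.2%, Downtown 34/52 = 65.4% → Downtown
Subprime: Parkway 18/68 = 26.5%, Downtown 330/901 = 36.6% → Downtown
Overall: Parkway 917/1668 = 55.0%, Downtown 364/953 = 38.2% → Parkway
Downtown wins each credit group but Parkway wins overall — the comparison reverses. Downtown's applications skew toward subprime, which has a lower base rate.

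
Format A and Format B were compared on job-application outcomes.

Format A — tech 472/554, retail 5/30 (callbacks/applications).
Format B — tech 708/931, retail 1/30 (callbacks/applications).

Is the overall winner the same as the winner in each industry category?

Tech: Format A 472/554 = 85.2%, Format B 708/931 = 76.0% → Format A
Retail: Format A 5/30 = 16.7%, Format B 1/30 = 3.3% → Format A
Overall: Format A 477/584 = 81.7%, Format B 709/961 = 73.8% → Format A
Format A wins overall and in every industry group — no reversal.

Yes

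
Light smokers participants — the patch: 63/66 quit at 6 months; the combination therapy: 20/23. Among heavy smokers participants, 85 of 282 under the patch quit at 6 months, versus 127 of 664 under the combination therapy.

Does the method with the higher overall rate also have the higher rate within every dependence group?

Yes

Light smokers: the patch 63/66 = 95.5%, the combination therapy 20/23 = 87.0% → the patch
Heavy smokers: the patch 85/282 = 30.1%, the combination therapy 127/664 = 19.1% → the patch
Overall: the patch 148/348 = 42.5%, the combination therapy 147/687 = 21.4% → the patch
The patch wins overall and in every dependence group — no reversal.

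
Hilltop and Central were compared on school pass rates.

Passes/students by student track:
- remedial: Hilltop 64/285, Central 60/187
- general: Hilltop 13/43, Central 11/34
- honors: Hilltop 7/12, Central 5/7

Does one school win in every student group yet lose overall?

Remedial: Hilltop 64/285 = 22.5%, Central 60/187 = 32.1% → Central
General: Hilltop 13/43 = 30.2%, Central 11/34 = 32.4% → Central
Honors: Hilltop 7/12 = 58.3%, Central 5/7 = 71.4% → Central
Overall: Hilltop 84/340 = 24.7%, Central 76/228 = 33.3% → Central
Central wins overall and in every student group — no reversal.

No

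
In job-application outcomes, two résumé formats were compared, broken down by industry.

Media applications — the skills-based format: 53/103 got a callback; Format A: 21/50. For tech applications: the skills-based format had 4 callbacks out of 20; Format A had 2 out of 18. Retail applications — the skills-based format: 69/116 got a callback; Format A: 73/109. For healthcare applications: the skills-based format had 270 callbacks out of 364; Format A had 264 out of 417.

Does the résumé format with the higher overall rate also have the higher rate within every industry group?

Media: the skills-based format 53/103 = 51.5%, Format A 21/50 = 42.0% → the skills-based format
Tech: the skills-based format 4/20 = 20.0%, Format A 2/18 = 11.1% → the skills-based format
Retail: the skills-based format 69/116 = 59.5%, Format A 73/109 = 67.0% → Format A
Healthcare: the skills-based format 270/364 = 74.2%, Format A 264/417 = 63.3% → the skills-based format
Overall: the skills-based format 396/603 = 65.7%, Format A 360/594 = 60.6% → the skills-based format
Neither sweeps: the skills-based format wins 3 of 4 groups, Format A wins 1. The skills-based format wins overall but not every group — no Simpson reversal.

No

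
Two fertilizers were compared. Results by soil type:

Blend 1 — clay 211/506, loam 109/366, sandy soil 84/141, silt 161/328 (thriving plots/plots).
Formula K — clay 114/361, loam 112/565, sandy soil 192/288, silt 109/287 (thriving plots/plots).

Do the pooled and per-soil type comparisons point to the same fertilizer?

Clay: Blend 1 211/506 = 41.7%, Formula K 114/361 = 31.6% → Blend 1
Loam: Blend 1 109/366 = 29.8%, Formula K 112/565 = 19.8% → Blend 1
Sandy soil: Blend 1 84/141 = 59.6%, Formula K 192/288 = 66.7% → Formula K
Silt: Blend 1 161/328 = 49.1%, Formula K 109/287 = 38.0% → Blend 1
Overall: Blend 1 565/1341 = 42.1%, Formula K 527/1501 = 35.1% → Blend 1
Neither sweeps: Blend 1 wins 3 of 4 groups, Formula K wins 1. Blend 1 wins overall but not every group — no Simpson reversal.

No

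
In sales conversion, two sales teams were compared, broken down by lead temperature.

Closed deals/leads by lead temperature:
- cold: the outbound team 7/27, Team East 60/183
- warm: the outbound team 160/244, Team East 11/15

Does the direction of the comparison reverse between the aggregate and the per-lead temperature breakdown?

Cold: the outbound team 7/27 = 25.9%, Team East 60/183 = 32.8% → Team East
Warm: the outbound team 160/244 = 65.6%, Team East 11/15 = 73.3% → Team East
Overall: the outbound team 167/271 = 61.6%, Team East 71/198 = 35.9% → the outbound team
Team East wins each lead group but the outbound team wins overall — the comparison reverses. Team East's leads skew toward cold, which has a lower base rate.

Yes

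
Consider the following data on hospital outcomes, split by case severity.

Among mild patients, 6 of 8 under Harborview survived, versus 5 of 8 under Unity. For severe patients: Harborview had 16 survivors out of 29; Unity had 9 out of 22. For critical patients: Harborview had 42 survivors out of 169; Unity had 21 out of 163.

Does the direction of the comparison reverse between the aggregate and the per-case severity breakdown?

No

Mild: Harborview 6/8 = 75.0%, Unity 5/8 = 62.5% → Harborview
Severe: Harborview 16/29 = 55.2%, Unity 9/22 = 40.9% → Harborview
Critical: Harborview 42/169 = 24.9%, Unity 21/163 = 12.9% → Harborview
Overall: Harborview 64/206 = 31.1%, Unity 35/193 = 18.1% → Harborview
Harborview wins overall and in every case group — no reversal.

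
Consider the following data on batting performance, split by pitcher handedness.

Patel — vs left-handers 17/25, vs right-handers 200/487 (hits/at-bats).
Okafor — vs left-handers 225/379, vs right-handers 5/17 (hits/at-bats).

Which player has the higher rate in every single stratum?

Vs left-handers: Patel 17/25 = 68.0%, Okafor 225/379 = 59.4% → Patel
Vs right-handers: Patel 200/487 = 41.1%, Okafor 5/17 = 29.4% → Patel
Patel has the higher rate in both groups.

Patel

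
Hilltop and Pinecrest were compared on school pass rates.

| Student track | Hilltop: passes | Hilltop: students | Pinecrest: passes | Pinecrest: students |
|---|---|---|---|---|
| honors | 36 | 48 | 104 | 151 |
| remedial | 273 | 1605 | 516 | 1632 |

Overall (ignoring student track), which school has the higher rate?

Honors: Hilltop 36/48 = 75.0%, Pinecrest 104/151 = 68.9% → Hilltop
Remedial: Hilltop 273/1605 = 17.0%, Pinecrest 516/1632 = 31.6% → Pinecrest
Overall: Hilltop 309/1653 = 18.7%, Pinecrest 620/1783 = 34.8% → Pinecrest
(Neither sweeps every student group, but Pinecrest has the higher pooled rate.)

Pinecrest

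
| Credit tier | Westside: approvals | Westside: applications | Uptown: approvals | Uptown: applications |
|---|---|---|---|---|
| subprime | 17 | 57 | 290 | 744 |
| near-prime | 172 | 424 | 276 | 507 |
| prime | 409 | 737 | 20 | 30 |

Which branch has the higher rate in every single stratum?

Uptown

Subprime: Westside 17/57 = 29.8%, Uptown 290/744 = 39.0% → Uptown
Near-prime: Westside 172/424 = 40.6%, Uptown 276/507 = 54.4% → Uptown
Prime: Westside 409/737 = 55.5%, Uptown 20/30 = 66.7% → Uptown
Uptown has the higher rate in all 3 groups.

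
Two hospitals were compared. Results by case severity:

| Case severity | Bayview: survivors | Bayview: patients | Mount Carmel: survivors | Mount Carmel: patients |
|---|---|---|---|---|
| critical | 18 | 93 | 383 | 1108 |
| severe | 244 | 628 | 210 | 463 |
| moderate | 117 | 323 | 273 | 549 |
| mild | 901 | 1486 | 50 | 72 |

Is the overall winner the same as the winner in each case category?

Critical: Bayview 18/93 = 19.4%, Mount Carmel 383/1108 = 34.6% → Mount Carmel
Severe: Bayview 244/628 = 38.9%, Mount Carmel 210/463 = 45.4% → Mount Carmel
Moderate: Bayview 117/323 = 36.2%, Mount Carmel 273/549 = 49.7% → Mount Carmel
Mild: Bayview 901/1486 = 60.6%, Mount Carmel 50/72 = 69.4% → Mount Carmel
Overall: Bayview 1280/2530 = 50.6%, Mount Carmel 916/2192 = 41.8% → Bayview
Mount Carmel wins each case group but Bayview wins overall — the comparison reverses. Mount Carmel's patients skew toward critical, which has a lower base rate.

No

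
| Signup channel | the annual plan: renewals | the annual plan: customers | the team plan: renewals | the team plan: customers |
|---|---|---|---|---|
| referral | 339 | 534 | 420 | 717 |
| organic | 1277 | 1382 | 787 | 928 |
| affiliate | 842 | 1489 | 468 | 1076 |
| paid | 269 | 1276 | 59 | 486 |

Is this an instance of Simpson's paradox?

Referral: the annual plan 339/534 = 63.5%, the team plan 420/717 = 58.6% → the annual plan
Organic: the annual plan 1277/1382 = 92.4%, the team plan 787/928 = 84.8% → the annual plan
Affiliate: the annual plan 842/1489 = 56.5%, the team plan 468/1076 = 43.5% → the annual plan
Paid: the annual plan 269/1276 = 21.1%, the team plan 59/486 = 12.1% → the annual plan
Overall: the annual plan 2727/4681 = 58.3%, the team plan 1734/3207 = 54.1% → the annual plan
The annual plan wins overall and in every signup group — no reversal.

No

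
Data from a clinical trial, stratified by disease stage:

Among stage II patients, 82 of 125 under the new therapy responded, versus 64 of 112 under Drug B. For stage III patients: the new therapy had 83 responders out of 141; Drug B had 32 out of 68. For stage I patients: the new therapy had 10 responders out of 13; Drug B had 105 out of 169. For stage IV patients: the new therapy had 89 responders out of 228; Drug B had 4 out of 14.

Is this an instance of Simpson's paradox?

Yes

Stage II: the new therapy 82/125 = 65.6%, Drug B 64/112 = 57.1% → the new therapy
Stage III: the new therapy 83/141 = 58.9%, Drug B 32/68 = 47.1% → the new therapy
Stage I: the new therapy 10/13 = 76.9%, Drug B 105/169 = 62.1% → the new therapy
Stage IV: the new therapy 89/228 = 39.0%, Drug B 4/14 = 28.6% → the new therapy
Overall: the new therapy 264/507 = 52.1%, Drug B 205/363 = 56.5% → Drug B
The new therapy wins each disease group but Drug B wins overall — the comparison reverses. The new therapy's patients skew toward stage IV, which has a lower base rate.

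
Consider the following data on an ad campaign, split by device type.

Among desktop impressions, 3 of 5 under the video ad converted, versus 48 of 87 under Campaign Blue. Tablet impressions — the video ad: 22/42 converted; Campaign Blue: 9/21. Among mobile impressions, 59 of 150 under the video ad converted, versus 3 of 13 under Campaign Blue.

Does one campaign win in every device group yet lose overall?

Yes

Desktop: the video ad 3/5 = 60.0%, Campaign Blue 48/87 = 55.2% → the video ad
Tablet: the video ad 22/42 = 52.4%, Campaign Blue 9/21 = 42.9% → the video ad
Mobile: the video ad 59/150 = 39.3%, Campaign Blue 3/13 = 23.1% → the video ad
Overall: the video ad 84/197 = 42.6%, Campaign Blue 60/121 = 49.6% → Campaign Blue
The video ad wins each device group but Campaign Blue wins overall — the comparison reverses. The video ad's impressions skew toward mobile, which has a lower base rate.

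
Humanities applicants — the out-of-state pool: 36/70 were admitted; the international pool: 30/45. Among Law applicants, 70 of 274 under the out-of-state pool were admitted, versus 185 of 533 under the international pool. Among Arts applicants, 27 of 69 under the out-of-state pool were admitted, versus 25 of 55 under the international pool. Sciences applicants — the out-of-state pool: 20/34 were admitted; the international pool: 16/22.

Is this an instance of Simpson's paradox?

Humanities: the out-of-state pool 36/70 = 51.4%, the international pool 30/45 = 66.7% → the international pool
Law: the out-of-state pool 70/274 = 25.5%, the international pool 185/533 = 34.7% → the international pool
Arts: the out-of-state pool 27/69 = 39.1%, the international pool 25/55 = 45.5% → the international pool
Sciences: the out-of-state pool 20/34 = 58.8%, the international pool 16/22 = 72.7% → the international pool
Overall: the out-of-state pool 153/447 = 34.2%, the international pool 256/655 = 39.1% → the international pool
The international pool wins overall and in every department group — no reversal.

No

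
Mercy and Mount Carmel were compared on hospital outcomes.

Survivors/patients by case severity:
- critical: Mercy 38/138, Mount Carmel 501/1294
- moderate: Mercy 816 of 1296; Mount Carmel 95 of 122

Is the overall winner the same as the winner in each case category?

No

Critical: Mercy 38/138 = 27.5%, Mount Carmel 501/1294 = 38.7% → Mount Carmel
Moderate: Mercy 816/1296 = 63.0%, Mount Carmel 95/122 = 77.9% → Mount Carmel
Overall: Mercy 854/1434 = 59.6%, Mount Carmel 596/1416 = 42.1% → Mercy
Mount Carmel wins each case group but Mercy wins overall — the comparison reverses. Mount Carmel's patients skew toward critical, which has a lower base rate.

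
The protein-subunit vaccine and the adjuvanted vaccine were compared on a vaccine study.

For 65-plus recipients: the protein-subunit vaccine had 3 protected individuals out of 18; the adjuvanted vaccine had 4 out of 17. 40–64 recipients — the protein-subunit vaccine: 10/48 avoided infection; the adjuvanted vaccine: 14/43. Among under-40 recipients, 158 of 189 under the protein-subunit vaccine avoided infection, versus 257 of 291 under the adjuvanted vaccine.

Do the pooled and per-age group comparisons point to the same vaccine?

65-plus: the protein-subunit vaccine 3/18 = 16.7%, the adjuvanted vaccine 4/17 = 23.5% → the adjuvanted vaccine
40–64: the protein-subunit vaccine 10/48 = 20.8%, the adjuvanted vaccine 14/43 = 32.6% → the adjuvanted vaccine
Under-40: the protein-subunit vaccine 158/189 = 83.6%, the adjuvanted vaccine 257/291 = 88.3% → the adjuvanted vaccine
Overall: the protein-subunit vaccine 171/255 = 67.1%, the adjuvanted vaccine 275/351 = 78.3% → the adjuvanted vaccine
The adjuvanted vaccine wins overall and in every age group — no reversal.

Yes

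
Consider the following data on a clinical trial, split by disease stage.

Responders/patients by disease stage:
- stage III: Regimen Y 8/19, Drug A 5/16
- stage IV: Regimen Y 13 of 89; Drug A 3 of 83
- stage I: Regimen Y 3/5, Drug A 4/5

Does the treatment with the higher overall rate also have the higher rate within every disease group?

No

Stage III: Regimen Y 8/19 = 42.1%, Drug A 5/16 = 31.2% → Regimen Y
Stage IV: Regimen Y 13/89 = 14.6%, Drug A 3/83 = 3.6% → Regimen Y
Stage I: Regimen Y 3/5 = 60.0%, Drug A 4/5 = 80.0% → Drug A
Overall: Regimen Y 24/113 = 21.2%, Drug A 12/104 = 11.5% → Regimen Y
Neither sweeps: Regimen Y wins 2 of 3 groups, Drug A wins 1. Regimen Y wins overall but not every group — no Simpson reversal.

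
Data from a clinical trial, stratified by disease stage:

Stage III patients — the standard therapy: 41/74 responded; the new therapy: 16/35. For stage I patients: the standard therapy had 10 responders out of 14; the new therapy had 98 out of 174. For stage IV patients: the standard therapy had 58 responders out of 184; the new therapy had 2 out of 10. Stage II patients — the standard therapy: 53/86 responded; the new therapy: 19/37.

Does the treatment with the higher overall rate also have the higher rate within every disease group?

No

Stage III: the standard therapy 41/74 = 55.4%, the new therapy 16/35 = 45.7% → the standard therapy
Stage I: the standard therapy 10/14 = 71.4%, the new therapy 98/174 = 56.3% → the standard therapy
Stage IV: the standard therapy 58/184 = 31.5%, the new therapy 2/10 = 20.0% → the standard therapy
Stage II: the standard therapy 53/86 = 61.6%, the new therapy 19/37 = 51.4% → the standard therapy
Overall: the standard therapy 162/358 = 45.3%, the new therapy 135/256 = 52.7% → the new therapy
The standard therapy wins each disease group but the new therapy wins overall — the comparison reverses. The standard therapy's patients skew toward stage IV, which has a lower base rate.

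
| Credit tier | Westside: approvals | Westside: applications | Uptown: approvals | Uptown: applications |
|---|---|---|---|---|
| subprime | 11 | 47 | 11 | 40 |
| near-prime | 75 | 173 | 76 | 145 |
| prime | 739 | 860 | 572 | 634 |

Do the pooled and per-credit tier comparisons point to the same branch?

Subprime: Westside 11/47 = 23.4%, Uptown 11/40 = 27.5% → Uptown
Near-prime: Westside 75/173 = 43.4%, Uptown 76/145 = 52.4% → Uptown
Prime: Westside 739/860 = 85.9%, Uptown 572/634 = 90.2% → Uptown
Overall: Westside 825/1080 = 76.4%, Uptown 659/819 = 80.5% → Uptown
Uptown wins overall and in every credit group — no reversal.

Yes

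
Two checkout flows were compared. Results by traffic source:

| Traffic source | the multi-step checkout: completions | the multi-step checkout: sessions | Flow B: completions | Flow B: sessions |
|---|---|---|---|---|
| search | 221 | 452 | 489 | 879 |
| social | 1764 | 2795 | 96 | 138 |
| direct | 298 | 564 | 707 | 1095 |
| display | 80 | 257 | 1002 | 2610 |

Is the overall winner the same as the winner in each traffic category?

No

Search: the multi-step checkout 221/452 = 48.9%, Flow B 489/879 = 55.6% → Flow B
Social: the multi-step checkout 1764/2795 = 63.1%, Flow B 96/138 = 69.6% → Flow B
Direct: the multi-step checkout 298/564 = 52.8%, Flow B 707/1095 = 64.6% → Flow B
Display: the multi-step checkout 80/257 = 31.1%, Flow B 1002/2610 = 38.4% → Flow B
Overall: the multi-step checkout 2363/4068 = 58.1%, Flow B 2294/4722 = 48.6% → the multi-step checkout
Flow B wins each traffic group but the multi-step checkout wins overall — the comparison reverses. Flow B's sessions skew toward display, which has a lower base rate.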